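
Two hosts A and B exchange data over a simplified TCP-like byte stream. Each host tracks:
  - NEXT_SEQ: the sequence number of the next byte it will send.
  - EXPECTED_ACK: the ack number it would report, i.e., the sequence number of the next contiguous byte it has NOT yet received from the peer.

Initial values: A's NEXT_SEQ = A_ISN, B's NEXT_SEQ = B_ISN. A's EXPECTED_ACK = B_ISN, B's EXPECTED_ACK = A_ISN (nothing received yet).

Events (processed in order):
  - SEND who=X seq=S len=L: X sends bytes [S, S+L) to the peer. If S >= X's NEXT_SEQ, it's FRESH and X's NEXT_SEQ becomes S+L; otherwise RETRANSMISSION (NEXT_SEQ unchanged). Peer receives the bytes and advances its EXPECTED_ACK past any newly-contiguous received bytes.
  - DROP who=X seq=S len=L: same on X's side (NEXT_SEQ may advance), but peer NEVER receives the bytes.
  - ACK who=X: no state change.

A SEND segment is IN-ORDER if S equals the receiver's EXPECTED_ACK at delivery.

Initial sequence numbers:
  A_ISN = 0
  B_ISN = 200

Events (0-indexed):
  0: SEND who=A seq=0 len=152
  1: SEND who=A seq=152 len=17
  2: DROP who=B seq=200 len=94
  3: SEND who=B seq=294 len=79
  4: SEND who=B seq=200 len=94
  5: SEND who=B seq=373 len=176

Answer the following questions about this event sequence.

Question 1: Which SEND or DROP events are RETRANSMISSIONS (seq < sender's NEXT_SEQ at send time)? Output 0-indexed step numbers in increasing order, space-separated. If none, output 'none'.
Step 0: SEND seq=0 -> fresh
Step 1: SEND seq=152 -> fresh
Step 2: DROP seq=200 -> fresh
Step 3: SEND seq=294 -> fresh
Step 4: SEND seq=200 -> retransmit
Step 5: SEND seq=373 -> fresh

Answer: 4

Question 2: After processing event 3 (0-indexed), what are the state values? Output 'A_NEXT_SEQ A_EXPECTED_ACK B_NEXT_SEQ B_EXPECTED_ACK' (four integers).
After event 0: A_seq=152 A_ack=200 B_seq=200 B_ack=152
After event 1: A_seq=169 A_ack=200 B_seq=200 B_ack=169
After event 2: A_seq=169 A_ack=200 B_seq=294 B_ack=169
After event 3: A_seq=169 A_ack=200 B_seq=373 B_ack=169

169 200 373 169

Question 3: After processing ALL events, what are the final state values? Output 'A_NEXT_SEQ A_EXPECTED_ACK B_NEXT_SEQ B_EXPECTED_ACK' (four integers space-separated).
Answer: 169 549 549 169

Derivation:
After event 0: A_seq=152 A_ack=200 B_seq=200 B_ack=152
After event 1: A_seq=169 A_ack=200 B_seq=200 B_ack=169
After event 2: A_seq=169 A_ack=200 B_seq=294 B_ack=169
After event 3: A_seq=169 A_ack=200 B_seq=373 B_ack=169
After event 4: A_seq=169 A_ack=373 B_seq=373 B_ack=169
After event 5: A_seq=169 A_ack=549 B_seq=549 B_ack=169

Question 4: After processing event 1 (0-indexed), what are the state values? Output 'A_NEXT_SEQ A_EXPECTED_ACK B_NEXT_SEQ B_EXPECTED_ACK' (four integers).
After event 0: A_seq=152 A_ack=200 B_seq=200 B_ack=152
After event 1: A_seq=169 A_ack=200 B_seq=200 B_ack=169

169 200 200 169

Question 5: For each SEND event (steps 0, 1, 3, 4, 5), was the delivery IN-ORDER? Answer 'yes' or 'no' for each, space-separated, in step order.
Step 0: SEND seq=0 -> in-order
Step 1: SEND seq=152 -> in-order
Step 3: SEND seq=294 -> out-of-order
Step 4: SEND seq=200 -> in-order
Step 5: SEND seq=373 -> in-order

Answer: yes yes no yes yes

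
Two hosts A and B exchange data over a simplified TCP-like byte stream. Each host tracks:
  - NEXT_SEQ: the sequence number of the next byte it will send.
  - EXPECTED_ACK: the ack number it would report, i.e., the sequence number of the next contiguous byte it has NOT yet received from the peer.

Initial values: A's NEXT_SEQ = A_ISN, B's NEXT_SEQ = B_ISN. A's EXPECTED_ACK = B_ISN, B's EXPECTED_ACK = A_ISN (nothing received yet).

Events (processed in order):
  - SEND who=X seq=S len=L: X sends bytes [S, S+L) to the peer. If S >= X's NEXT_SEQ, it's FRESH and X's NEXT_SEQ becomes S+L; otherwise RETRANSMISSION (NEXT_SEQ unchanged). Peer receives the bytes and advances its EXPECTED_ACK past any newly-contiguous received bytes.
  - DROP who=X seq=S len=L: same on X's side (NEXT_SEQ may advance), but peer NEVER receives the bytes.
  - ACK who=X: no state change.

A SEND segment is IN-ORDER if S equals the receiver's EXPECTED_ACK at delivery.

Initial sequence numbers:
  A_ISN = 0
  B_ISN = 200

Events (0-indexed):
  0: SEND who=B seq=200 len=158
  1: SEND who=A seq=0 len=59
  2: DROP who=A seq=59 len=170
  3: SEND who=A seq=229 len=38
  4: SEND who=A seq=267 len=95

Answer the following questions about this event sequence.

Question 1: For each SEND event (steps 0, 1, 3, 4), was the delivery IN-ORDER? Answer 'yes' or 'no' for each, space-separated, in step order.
Step 0: SEND seq=200 -> in-order
Step 1: SEND seq=0 -> in-order
Step 3: SEND seq=229 -> out-of-order
Step 4: SEND seq=267 -> out-of-order

Answer: yes yes no no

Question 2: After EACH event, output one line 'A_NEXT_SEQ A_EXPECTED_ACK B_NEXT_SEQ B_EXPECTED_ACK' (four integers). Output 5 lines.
0 358 358 0
59 358 358 59
229 358 358 59
267 358 358 59
362 358 358 59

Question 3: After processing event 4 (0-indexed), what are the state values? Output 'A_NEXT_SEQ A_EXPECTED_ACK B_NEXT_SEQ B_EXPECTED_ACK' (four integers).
After event 0: A_seq=0 A_ack=358 B_seq=358 B_ack=0
After event 1: A_seq=59 A_ack=358 B_seq=358 B_ack=59
After event 2: A_seq=229 A_ack=358 B_seq=358 B_ack=59
After event 3: A_seq=267 A_ack=358 B_seq=358 B_ack=59
After event 4: A_seq=362 A_ack=358 B_seq=358 B_ack=59

362 358 358 59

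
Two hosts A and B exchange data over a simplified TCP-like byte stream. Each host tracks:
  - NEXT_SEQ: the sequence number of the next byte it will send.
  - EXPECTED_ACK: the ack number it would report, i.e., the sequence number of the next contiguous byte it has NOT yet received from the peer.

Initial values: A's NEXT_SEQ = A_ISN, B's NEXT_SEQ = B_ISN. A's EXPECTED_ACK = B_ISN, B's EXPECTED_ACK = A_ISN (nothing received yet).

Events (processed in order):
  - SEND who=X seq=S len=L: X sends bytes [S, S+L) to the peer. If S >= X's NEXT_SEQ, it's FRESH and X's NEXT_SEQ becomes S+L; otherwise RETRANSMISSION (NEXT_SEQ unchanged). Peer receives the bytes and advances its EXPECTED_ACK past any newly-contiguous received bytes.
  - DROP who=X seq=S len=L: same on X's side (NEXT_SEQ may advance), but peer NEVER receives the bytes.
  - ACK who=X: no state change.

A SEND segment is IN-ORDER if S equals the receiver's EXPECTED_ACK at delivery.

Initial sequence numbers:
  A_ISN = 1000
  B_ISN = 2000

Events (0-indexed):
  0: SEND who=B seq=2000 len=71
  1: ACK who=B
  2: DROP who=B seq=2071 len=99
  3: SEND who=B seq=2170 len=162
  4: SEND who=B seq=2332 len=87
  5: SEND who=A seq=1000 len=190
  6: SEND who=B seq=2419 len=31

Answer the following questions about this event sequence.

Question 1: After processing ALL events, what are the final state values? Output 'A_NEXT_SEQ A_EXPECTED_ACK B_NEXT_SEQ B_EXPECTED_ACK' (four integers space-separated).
After event 0: A_seq=1000 A_ack=2071 B_seq=2071 B_ack=1000
After event 1: A_seq=1000 A_ack=2071 B_seq=2071 B_ack=1000
After event 2: A_seq=1000 A_ack=2071 B_seq=2170 B_ack=1000
After event 3: A_seq=1000 A_ack=2071 B_seq=2332 B_ack=1000
After event 4: A_seq=1000 A_ack=2071 B_seq=2419 B_ack=1000
After event 5: A_seq=1190 A_ack=2071 B_seq=2419 B_ack=1190
After event 6: A_seq=1190 A_ack=2071 B_seq=2450 B_ack=1190

Answer: 1190 2071 2450 1190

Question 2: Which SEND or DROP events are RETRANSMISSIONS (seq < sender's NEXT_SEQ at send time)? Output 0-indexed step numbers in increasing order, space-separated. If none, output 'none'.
Step 0: SEND seq=2000 -> fresh
Step 2: DROP seq=2071 -> fresh
Step 3: SEND seq=2170 -> fresh
Step 4: SEND seq=2332 -> fresh
Step 5: SEND seq=1000 -> fresh
Step 6: SEND seq=2419 -> fresh

Answer: none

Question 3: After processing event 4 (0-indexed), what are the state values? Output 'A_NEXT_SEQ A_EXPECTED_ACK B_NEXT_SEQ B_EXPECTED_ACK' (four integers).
After event 0: A_seq=1000 A_ack=2071 B_seq=2071 B_ack=1000
After event 1: A_seq=1000 A_ack=2071 B_seq=2071 B_ack=1000
After event 2: A_seq=1000 A_ack=2071 B_seq=2170 B_ack=1000
After event 3: A_seq=1000 A_ack=2071 B_seq=2332 B_ack=1000
After event 4: A_seq=1000 A_ack=2071 B_seq=2419 B_ack=1000

1000 2071 2419 1000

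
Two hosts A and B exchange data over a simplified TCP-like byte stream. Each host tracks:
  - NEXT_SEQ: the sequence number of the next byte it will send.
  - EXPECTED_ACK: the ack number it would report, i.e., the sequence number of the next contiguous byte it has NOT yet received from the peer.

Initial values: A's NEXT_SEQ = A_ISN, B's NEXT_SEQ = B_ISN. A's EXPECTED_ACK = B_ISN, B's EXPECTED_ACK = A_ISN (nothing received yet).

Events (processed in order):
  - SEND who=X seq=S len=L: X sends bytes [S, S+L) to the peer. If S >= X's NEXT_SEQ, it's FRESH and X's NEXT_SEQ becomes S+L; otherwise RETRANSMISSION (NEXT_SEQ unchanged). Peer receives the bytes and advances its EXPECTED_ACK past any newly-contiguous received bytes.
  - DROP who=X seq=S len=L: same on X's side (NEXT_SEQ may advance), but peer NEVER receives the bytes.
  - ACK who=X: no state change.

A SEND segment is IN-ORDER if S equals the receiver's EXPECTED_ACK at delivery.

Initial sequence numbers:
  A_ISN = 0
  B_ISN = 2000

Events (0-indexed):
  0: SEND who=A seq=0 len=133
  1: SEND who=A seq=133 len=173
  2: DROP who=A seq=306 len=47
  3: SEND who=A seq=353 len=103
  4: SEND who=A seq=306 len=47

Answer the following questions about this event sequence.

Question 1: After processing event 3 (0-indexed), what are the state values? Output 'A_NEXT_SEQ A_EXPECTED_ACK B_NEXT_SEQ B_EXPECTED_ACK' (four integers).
After event 0: A_seq=133 A_ack=2000 B_seq=2000 B_ack=133
After event 1: A_seq=306 A_ack=2000 B_seq=2000 B_ack=306
After event 2: A_seq=353 A_ack=2000 B_seq=2000 B_ack=306
After event 3: A_seq=456 A_ack=2000 B_seq=2000 B_ack=306

456 2000 2000 306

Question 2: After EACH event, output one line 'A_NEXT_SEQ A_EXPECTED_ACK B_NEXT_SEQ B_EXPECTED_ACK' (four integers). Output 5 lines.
133 2000 2000 133
306 2000 2000 306
353 2000 2000 306
456 2000 2000 306
456 2000 2000 456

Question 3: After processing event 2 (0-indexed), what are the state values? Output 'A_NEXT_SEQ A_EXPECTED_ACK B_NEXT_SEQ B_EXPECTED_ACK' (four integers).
After event 0: A_seq=133 A_ack=2000 B_seq=2000 B_ack=133
After event 1: A_seq=306 A_ack=2000 B_seq=2000 B_ack=306
After event 2: A_seq=353 A_ack=2000 B_seq=2000 B_ack=306

353 2000 2000 306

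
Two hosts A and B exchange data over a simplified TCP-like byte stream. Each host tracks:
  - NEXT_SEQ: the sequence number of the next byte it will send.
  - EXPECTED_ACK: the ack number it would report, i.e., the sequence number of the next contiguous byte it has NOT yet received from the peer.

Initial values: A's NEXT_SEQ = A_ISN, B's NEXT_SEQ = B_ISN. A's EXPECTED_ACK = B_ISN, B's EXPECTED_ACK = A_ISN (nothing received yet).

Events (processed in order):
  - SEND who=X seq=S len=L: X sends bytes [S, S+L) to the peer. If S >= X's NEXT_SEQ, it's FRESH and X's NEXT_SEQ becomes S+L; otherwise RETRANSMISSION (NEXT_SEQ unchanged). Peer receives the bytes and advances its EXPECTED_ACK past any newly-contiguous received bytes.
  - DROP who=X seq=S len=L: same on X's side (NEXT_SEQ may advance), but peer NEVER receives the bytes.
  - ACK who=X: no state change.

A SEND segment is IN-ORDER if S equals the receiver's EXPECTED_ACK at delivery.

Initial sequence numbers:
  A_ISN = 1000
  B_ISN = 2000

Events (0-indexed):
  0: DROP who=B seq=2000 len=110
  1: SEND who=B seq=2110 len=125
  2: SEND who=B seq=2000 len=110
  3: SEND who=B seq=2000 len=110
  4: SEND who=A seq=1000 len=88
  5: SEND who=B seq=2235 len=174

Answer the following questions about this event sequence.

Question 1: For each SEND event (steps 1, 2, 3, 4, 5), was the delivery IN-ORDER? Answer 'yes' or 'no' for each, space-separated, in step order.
Step 1: SEND seq=2110 -> out-of-order
Step 2: SEND seq=2000 -> in-order
Step 3: SEND seq=2000 -> out-of-order
Step 4: SEND seq=1000 -> in-order
Step 5: SEND seq=2235 -> in-order

Answer: no yes no yes yes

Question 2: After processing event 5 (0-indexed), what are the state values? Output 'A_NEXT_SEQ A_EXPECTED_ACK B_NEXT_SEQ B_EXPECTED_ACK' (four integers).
After event 0: A_seq=1000 A_ack=2000 B_seq=2110 B_ack=1000
After event 1: A_seq=1000 A_ack=2000 B_seq=2235 B_ack=1000
After event 2: A_seq=1000 A_ack=2235 B_seq=2235 B_ack=1000
After event 3: A_seq=1000 A_ack=2235 B_seq=2235 B_ack=1000
After event 4: A_seq=1088 A_ack=2235 B_seq=2235 B_ack=1088
After event 5: A_seq=1088 A_ack=2409 B_seq=2409 B_ack=1088

1088 2409 2409 1088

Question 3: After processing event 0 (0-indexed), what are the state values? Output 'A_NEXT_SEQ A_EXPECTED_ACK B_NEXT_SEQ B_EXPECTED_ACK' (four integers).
After event 0: A_seq=1000 A_ack=2000 B_seq=2110 B_ack=1000

1000 2000 2110 1000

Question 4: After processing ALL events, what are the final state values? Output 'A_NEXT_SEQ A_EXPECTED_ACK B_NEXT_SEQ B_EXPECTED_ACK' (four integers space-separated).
Answer: 1088 2409 2409 1088

Derivation:
After event 0: A_seq=1000 A_ack=2000 B_seq=2110 B_ack=1000
After event 1: A_seq=1000 A_ack=2000 B_seq=2235 B_ack=1000
After event 2: A_seq=1000 A_ack=2235 B_seq=2235 B_ack=1000
After event 3: A_seq=1000 A_ack=2235 B_seq=2235 B_ack=1000
After event 4: A_seq=1088 A_ack=2235 B_seq=2235 B_ack=1088
After event 5: A_seq=1088 A_ack=2409 B_seq=2409 B_ack=1088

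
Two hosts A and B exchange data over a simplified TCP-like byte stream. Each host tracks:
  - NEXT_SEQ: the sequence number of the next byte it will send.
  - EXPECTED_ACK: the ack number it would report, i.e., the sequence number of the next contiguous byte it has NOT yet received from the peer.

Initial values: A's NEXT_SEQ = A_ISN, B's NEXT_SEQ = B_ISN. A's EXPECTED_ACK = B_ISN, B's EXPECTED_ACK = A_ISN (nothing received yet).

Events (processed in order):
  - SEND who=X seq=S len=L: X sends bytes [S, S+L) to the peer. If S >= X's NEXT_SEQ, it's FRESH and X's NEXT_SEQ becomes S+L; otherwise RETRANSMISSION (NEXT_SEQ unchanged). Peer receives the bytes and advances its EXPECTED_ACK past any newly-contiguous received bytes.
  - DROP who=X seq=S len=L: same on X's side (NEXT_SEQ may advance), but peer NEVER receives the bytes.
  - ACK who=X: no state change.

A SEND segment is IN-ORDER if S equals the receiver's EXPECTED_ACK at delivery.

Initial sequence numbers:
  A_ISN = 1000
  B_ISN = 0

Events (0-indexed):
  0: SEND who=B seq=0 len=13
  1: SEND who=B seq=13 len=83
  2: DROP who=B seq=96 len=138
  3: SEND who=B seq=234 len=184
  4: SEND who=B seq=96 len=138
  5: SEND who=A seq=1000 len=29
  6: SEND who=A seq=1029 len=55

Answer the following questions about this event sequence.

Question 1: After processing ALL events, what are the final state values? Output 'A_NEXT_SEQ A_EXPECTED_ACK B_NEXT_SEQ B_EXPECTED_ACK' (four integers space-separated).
After event 0: A_seq=1000 A_ack=13 B_seq=13 B_ack=1000
After event 1: A_seq=1000 A_ack=96 B_seq=96 B_ack=1000
After event 2: A_seq=1000 A_ack=96 B_seq=234 B_ack=1000
After event 3: A_seq=1000 A_ack=96 B_seq=418 B_ack=1000
After event 4: A_seq=1000 A_ack=418 B_seq=418 B_ack=1000
After event 5: A_seq=1029 A_ack=418 B_seq=418 B_ack=1029
After event 6: A_seq=1084 A_ack=418 B_seq=418 B_ack=1084

Answer: 1084 418 418 1084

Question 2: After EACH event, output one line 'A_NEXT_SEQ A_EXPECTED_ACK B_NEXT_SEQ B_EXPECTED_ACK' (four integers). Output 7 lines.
1000 13 13 1000
1000 96 96 1000
1000 96 234 1000
1000 96 418 1000
1000 418 418 1000
1029 418 418 1029
1084 418 418 1084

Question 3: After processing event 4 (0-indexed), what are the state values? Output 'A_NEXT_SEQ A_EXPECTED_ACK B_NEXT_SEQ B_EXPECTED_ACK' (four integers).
After event 0: A_seq=1000 A_ack=13 B_seq=13 B_ack=1000
After event 1: A_seq=1000 A_ack=96 B_seq=96 B_ack=1000
After event 2: A_seq=1000 A_ack=96 B_seq=234 B_ack=1000
After event 3: A_seq=1000 A_ack=96 B_seq=418 B_ack=1000
After event 4: A_seq=1000 A_ack=418 B_seq=418 B_ack=1000

1000 418 418 1000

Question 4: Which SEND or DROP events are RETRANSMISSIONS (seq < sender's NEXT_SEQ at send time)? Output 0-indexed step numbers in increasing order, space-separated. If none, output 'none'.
Step 0: SEND seq=0 -> fresh
Step 1: SEND seq=13 -> fresh
Step 2: DROP seq=96 -> fresh
Step 3: SEND seq=234 -> fresh
Step 4: SEND seq=96 -> retransmit
Step 5: SEND seq=1000 -> fresh
Step 6: SEND seq=1029 -> fresh

Answer: 4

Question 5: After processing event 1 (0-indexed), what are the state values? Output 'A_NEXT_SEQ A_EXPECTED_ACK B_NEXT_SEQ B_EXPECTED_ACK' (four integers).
After event 0: A_seq=1000 A_ack=13 B_seq=13 B_ack=1000
After event 1: A_seq=1000 A_ack=96 B_seq=96 B_ack=1000

1000 96 96 1000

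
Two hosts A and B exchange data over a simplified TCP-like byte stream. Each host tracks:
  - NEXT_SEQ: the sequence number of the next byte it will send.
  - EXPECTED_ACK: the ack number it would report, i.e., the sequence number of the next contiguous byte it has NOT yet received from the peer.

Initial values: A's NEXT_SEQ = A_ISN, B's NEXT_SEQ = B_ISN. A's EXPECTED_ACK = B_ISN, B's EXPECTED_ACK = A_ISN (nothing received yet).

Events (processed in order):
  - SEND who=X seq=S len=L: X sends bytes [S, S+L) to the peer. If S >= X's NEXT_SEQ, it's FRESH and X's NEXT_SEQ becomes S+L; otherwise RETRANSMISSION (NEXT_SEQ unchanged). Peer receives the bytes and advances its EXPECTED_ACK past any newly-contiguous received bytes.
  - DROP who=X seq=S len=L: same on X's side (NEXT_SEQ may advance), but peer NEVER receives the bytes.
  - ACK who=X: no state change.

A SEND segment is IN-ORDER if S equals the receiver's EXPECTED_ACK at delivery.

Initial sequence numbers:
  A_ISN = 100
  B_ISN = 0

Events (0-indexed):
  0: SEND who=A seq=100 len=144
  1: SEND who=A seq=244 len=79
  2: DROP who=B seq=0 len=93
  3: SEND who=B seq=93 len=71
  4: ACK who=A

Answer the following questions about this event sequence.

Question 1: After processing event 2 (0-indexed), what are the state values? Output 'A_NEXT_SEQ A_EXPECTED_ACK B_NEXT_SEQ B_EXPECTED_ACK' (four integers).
After event 0: A_seq=244 A_ack=0 B_seq=0 B_ack=244
After event 1: A_seq=323 A_ack=0 B_seq=0 B_ack=323
After event 2: A_seq=323 A_ack=0 B_seq=93 B_ack=323

323 0 93 323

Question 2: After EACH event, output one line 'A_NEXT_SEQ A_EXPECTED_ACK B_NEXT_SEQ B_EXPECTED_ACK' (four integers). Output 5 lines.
244 0 0 244
323 0 0 323
323 0 93 323
323 0 164 323
323 0 164 323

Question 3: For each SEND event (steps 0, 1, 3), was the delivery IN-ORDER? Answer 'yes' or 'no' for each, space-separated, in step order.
Step 0: SEND seq=100 -> in-order
Step 1: SEND seq=244 -> in-order
Step 3: SEND seq=93 -> out-of-order

Answer: yes yes no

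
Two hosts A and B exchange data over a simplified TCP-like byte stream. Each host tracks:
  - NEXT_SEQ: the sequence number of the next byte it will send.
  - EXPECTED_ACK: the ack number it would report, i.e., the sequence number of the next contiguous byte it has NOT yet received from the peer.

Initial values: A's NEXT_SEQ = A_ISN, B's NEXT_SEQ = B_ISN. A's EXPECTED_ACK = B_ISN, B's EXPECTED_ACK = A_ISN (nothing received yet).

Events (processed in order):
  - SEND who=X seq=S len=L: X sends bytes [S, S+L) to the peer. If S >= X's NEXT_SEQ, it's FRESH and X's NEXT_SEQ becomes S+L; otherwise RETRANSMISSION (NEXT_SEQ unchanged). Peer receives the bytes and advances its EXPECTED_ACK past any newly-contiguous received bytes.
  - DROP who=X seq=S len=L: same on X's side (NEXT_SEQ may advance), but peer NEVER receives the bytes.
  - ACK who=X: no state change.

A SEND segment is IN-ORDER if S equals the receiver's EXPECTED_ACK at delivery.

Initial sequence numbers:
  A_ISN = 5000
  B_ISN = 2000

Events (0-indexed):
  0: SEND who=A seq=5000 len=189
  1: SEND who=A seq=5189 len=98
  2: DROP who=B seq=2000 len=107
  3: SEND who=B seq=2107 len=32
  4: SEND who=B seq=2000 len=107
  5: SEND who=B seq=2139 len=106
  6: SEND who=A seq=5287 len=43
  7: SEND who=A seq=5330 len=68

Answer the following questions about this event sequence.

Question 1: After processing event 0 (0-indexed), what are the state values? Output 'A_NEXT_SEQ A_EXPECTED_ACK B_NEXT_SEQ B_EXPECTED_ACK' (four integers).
After event 0: A_seq=5189 A_ack=2000 B_seq=2000 B_ack=5189

5189 2000 2000 5189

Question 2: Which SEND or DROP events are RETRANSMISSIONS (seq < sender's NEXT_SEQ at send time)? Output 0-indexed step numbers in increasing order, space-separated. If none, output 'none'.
Step 0: SEND seq=5000 -> fresh
Step 1: SEND seq=5189 -> fresh
Step 2: DROP seq=2000 -> fresh
Step 3: SEND seq=2107 -> fresh
Step 4: SEND seq=2000 -> retransmit
Step 5: SEND seq=2139 -> fresh
Step 6: SEND seq=5287 -> fresh
Step 7: SEND seq=5330 -> fresh

Answer: 4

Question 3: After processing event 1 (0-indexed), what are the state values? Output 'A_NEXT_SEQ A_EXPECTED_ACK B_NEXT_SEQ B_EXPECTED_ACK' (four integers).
After event 0: A_seq=5189 A_ack=2000 B_seq=2000 B_ack=5189
After event 1: A_seq=5287 A_ack=2000 B_seq=2000 B_ack=5287

5287 2000 2000 5287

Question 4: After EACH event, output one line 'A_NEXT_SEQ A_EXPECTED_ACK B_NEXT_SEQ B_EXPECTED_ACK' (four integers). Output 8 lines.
5189 2000 2000 5189
5287 2000 2000 5287
5287 2000 2107 5287
5287 2000 2139 5287
5287 2139 2139 5287
5287 2245 2245 5287
5330 2245 2245 5330
5398 2245 2245 5398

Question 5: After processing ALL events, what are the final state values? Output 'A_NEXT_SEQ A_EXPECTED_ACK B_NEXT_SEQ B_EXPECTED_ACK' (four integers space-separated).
After event 0: A_seq=5189 A_ack=2000 B_seq=2000 B_ack=5189
After event 1: A_seq=5287 A_ack=2000 B_seq=2000 B_ack=5287
After event 2: A_seq=5287 A_ack=2000 B_seq=2107 B_ack=5287
After event 3: A_seq=5287 A_ack=2000 B_seq=2139 B_ack=5287
After event 4: A_seq=5287 A_ack=2139 B_seq=2139 B_ack=5287
After event 5: A_seq=5287 A_ack=2245 B_seq=2245 B_ack=5287
After event 6: A_seq=5330 A_ack=2245 B_seq=2245 B_ack=5330
After event 7: A_seq=5398 A_ack=2245 B_seq=2245 B_ack=5398

Answer: 5398 2245 2245 5398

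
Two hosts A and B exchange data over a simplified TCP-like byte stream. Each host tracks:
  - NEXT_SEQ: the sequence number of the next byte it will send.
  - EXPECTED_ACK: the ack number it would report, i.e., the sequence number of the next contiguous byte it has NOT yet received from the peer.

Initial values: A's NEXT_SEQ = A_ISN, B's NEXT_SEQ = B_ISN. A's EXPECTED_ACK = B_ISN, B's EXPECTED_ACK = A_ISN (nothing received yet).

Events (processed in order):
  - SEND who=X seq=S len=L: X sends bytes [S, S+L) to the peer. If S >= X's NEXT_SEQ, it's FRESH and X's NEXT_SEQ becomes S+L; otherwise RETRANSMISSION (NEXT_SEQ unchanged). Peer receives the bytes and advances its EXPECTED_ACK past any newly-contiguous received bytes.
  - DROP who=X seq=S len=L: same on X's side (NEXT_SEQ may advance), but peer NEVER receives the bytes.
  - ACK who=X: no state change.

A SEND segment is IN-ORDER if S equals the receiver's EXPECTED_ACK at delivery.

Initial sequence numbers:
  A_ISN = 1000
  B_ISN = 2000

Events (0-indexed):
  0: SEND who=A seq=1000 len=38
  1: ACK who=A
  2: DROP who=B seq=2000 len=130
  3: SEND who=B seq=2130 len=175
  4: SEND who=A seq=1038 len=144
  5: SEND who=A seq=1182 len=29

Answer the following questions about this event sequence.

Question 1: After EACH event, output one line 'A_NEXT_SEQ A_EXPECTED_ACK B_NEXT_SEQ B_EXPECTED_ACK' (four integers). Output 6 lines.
1038 2000 2000 1038
1038 2000 2000 1038
1038 2000 2130 1038
1038 2000 2305 1038
1182 2000 2305 1182
1211 2000 2305 1211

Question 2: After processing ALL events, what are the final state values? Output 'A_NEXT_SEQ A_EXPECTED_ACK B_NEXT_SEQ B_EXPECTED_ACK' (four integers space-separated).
Answer: 1211 2000 2305 1211

Derivation:
After event 0: A_seq=1038 A_ack=2000 B_seq=2000 B_ack=1038
After event 1: A_seq=1038 A_ack=2000 B_seq=2000 B_ack=1038
After event 2: A_seq=1038 A_ack=2000 B_seq=2130 B_ack=1038
After event 3: A_seq=1038 A_ack=2000 B_seq=2305 B_ack=1038
After event 4: A_seq=1182 A_ack=2000 B_seq=2305 B_ack=1182
After event 5: A_seq=1211 A_ack=2000 B_seq=2305 B_ack=1211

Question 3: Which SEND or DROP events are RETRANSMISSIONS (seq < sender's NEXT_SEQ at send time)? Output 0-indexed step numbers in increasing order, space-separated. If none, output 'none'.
Answer: none

Derivation:
Step 0: SEND seq=1000 -> fresh
Step 2: DROP seq=2000 -> fresh
Step 3: SEND seq=2130 -> fresh
Step 4: SEND seq=1038 -> fresh
Step 5: SEND seq=1182 -> fresh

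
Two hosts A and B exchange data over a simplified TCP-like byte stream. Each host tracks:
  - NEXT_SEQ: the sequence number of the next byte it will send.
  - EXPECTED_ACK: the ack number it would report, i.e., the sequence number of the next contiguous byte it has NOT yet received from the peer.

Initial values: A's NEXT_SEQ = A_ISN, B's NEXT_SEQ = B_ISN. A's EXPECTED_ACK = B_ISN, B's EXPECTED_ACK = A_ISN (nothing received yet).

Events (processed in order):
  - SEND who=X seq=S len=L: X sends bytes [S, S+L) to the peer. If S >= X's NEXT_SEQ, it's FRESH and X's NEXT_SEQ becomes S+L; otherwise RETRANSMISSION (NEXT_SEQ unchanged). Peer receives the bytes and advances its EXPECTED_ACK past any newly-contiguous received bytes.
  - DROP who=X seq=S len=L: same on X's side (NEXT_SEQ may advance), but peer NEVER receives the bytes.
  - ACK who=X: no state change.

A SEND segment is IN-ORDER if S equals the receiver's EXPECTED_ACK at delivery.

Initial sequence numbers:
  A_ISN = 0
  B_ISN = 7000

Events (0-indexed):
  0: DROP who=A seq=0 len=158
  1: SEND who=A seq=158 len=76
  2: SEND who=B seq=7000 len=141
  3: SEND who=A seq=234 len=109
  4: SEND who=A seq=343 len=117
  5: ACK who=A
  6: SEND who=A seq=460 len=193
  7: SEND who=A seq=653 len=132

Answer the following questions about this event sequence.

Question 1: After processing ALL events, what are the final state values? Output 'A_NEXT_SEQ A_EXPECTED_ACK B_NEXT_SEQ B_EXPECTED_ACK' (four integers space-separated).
Answer: 785 7141 7141 0

Derivation:
After event 0: A_seq=158 A_ack=7000 B_seq=7000 B_ack=0
After event 1: A_seq=234 A_ack=7000 B_seq=7000 B_ack=0
After event 2: A_seq=234 A_ack=7141 B_seq=7141 B_ack=0
After event 3: A_seq=343 A_ack=7141 B_seq=7141 B_ack=0
After event 4: A_seq=460 A_ack=7141 B_seq=7141 B_ack=0
After event 5: A_seq=460 A_ack=7141 B_seq=7141 B_ack=0
After event 6: A_seq=653 A_ack=7141 B_seq=7141 B_ack=0
After event 7: A_seq=785 A_ack=7141 B_seq=7141 B_ack=0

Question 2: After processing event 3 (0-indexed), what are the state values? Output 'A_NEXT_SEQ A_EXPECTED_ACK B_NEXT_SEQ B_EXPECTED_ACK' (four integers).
After event 0: A_seq=158 A_ack=7000 B_seq=7000 B_ack=0
After event 1: A_seq=234 A_ack=7000 B_seq=7000 B_ack=0
After event 2: A_seq=234 A_ack=7141 B_seq=7141 B_ack=0
After event 3: A_seq=343 A_ack=7141 B_seq=7141 B_ack=0

343 7141 7141 0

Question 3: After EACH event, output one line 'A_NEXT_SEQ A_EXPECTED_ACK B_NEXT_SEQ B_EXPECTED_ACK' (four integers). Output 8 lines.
158 7000 7000 0
234 7000 7000 0
234 7141 7141 0
343 7141 7141 0
460 7141 7141 0
460 7141 7141 0
653 7141 7141 0
785 7141 7141 0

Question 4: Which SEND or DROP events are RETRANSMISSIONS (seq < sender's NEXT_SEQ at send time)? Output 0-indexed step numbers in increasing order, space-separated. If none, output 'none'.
Step 0: DROP seq=0 -> fresh
Step 1: SEND seq=158 -> fresh
Step 2: SEND seq=7000 -> fresh
Step 3: SEND seq=234 -> fresh
Step 4: SEND seq=343 -> fresh
Step 6: SEND seq=460 -> fresh
Step 7: SEND seq=653 -> fresh

Answer: none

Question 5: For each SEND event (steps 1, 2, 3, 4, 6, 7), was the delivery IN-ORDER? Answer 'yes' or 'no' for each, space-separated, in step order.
Answer: no yes no no no no

Derivation:
Step 1: SEND seq=158 -> out-of-order
Step 2: SEND seq=7000 -> in-order
Step 3: SEND seq=234 -> out-of-order
Step 4: SEND seq=343 -> out-of-order
Step 6: SEND seq=460 -> out-of-order
Step 7: SEND seq=653 -> out-of-order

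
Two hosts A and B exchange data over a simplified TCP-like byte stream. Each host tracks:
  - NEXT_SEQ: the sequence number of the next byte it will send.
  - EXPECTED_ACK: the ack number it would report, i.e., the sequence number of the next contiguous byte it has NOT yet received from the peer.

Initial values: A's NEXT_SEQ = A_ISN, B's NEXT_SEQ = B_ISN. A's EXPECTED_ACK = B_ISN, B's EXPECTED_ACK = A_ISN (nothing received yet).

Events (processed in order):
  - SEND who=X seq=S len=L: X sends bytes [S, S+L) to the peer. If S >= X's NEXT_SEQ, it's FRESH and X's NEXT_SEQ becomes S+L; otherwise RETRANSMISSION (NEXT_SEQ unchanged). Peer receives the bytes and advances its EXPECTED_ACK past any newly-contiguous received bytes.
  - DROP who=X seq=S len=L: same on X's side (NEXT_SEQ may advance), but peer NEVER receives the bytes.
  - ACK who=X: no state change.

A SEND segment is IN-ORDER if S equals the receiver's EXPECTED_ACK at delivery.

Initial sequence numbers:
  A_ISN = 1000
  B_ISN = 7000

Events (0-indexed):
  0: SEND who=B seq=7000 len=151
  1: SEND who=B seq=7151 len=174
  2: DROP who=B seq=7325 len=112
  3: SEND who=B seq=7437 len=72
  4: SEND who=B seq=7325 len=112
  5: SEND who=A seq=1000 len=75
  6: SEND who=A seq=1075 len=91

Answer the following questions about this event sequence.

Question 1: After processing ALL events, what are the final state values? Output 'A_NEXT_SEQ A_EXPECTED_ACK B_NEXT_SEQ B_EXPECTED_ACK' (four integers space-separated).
Answer: 1166 7509 7509 1166

Derivation:
After event 0: A_seq=1000 A_ack=7151 B_seq=7151 B_ack=1000
After event 1: A_seq=1000 A_ack=7325 B_seq=7325 B_ack=1000
After event 2: A_seq=1000 A_ack=7325 B_seq=7437 B_ack=1000
After event 3: A_seq=1000 A_ack=7325 B_seq=7509 B_ack=1000
After event 4: A_seq=1000 A_ack=7509 B_seq=7509 B_ack=1000
After event 5: A_seq=1075 A_ack=7509 B_seq=7509 B_ack=1075
After event 6: A_seq=1166 A_ack=7509 B_seq=7509 B_ack=1166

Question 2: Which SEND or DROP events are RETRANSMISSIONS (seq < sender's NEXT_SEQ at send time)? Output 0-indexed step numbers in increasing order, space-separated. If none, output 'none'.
Answer: 4

Derivation:
Step 0: SEND seq=7000 -> fresh
Step 1: SEND seq=7151 -> fresh
Step 2: DROP seq=7325 -> fresh
Step 3: SEND seq=7437 -> fresh
Step 4: SEND seq=7325 -> retransmit
Step 5: SEND seq=1000 -> fresh
Step 6: SEND seq=1075 -> fresh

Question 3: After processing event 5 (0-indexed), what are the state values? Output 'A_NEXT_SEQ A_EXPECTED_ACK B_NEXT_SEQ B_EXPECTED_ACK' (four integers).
After event 0: A_seq=1000 A_ack=7151 B_seq=7151 B_ack=1000
After event 1: A_seq=1000 A_ack=7325 B_seq=7325 B_ack=1000
After event 2: A_seq=1000 A_ack=7325 B_seq=7437 B_ack=1000
After event 3: A_seq=1000 A_ack=7325 B_seq=7509 B_ack=1000
After event 4: A_seq=1000 A_ack=7509 B_seq=7509 B_ack=1000
After event 5: A_seq=1075 A_ack=7509 B_seq=7509 B_ack=1075

1075 7509 7509 1075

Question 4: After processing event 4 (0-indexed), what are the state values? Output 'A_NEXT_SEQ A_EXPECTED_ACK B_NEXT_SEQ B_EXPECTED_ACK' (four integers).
After event 0: A_seq=1000 A_ack=7151 B_seq=7151 B_ack=1000
After event 1: A_seq=1000 A_ack=7325 B_seq=7325 B_ack=1000
After event 2: A_seq=1000 A_ack=7325 B_seq=7437 B_ack=1000
After event 3: A_seq=1000 A_ack=7325 B_seq=7509 B_ack=1000
After event 4: A_seq=1000 A_ack=7509 B_seq=7509 B_ack=1000

1000 7509 7509 1000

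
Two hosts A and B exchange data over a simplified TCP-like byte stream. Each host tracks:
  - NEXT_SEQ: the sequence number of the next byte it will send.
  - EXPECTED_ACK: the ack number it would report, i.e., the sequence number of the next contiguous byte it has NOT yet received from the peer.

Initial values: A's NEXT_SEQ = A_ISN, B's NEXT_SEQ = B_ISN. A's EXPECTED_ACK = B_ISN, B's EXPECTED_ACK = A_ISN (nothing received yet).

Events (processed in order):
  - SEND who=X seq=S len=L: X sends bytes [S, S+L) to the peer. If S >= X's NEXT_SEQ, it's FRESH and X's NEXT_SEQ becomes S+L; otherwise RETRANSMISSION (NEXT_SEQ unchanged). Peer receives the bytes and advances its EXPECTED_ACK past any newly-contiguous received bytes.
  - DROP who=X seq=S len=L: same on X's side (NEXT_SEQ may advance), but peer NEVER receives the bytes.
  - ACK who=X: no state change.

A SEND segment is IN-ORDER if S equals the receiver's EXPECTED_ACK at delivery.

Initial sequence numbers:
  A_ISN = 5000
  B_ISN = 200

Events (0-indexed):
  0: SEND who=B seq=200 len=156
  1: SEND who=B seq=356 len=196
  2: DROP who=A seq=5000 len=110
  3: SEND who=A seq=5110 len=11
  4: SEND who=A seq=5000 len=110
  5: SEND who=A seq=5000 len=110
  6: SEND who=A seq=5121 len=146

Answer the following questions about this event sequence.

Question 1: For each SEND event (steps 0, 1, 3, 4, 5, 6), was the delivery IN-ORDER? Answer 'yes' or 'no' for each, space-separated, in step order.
Answer: yes yes no yes no yes

Derivation:
Step 0: SEND seq=200 -> in-order
Step 1: SEND seq=356 -> in-order
Step 3: SEND seq=5110 -> out-of-order
Step 4: SEND seq=5000 -> in-order
Step 5: SEND seq=5000 -> out-of-order
Step 6: SEND seq=5121 -> in-order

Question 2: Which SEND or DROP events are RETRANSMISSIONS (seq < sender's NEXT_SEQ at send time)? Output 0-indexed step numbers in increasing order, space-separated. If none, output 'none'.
Answer: 4 5

Derivation:
Step 0: SEND seq=200 -> fresh
Step 1: SEND seq=356 -> fresh
Step 2: DROP seq=5000 -> fresh
Step 3: SEND seq=5110 -> fresh
Step 4: SEND seq=5000 -> retransmit
Step 5: SEND seq=5000 -> retransmit
Step 6: SEND seq=5121 -> fresh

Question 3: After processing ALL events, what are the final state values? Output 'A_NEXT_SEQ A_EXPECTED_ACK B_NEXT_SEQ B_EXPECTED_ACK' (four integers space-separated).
After event 0: A_seq=5000 A_ack=356 B_seq=356 B_ack=5000
After event 1: A_seq=5000 A_ack=552 B_seq=552 B_ack=5000
After event 2: A_seq=5110 A_ack=552 B_seq=552 B_ack=5000
After event 3: A_seq=5121 A_ack=552 B_seq=552 B_ack=5000
After event 4: A_seq=5121 A_ack=552 B_seq=552 B_ack=5121
After event 5: A_seq=5121 A_ack=552 B_seq=552 B_ack=5121
After event 6: A_seq=5267 A_ack=552 B_seq=552 B_ack=5267

Answer: 5267 552 552 5267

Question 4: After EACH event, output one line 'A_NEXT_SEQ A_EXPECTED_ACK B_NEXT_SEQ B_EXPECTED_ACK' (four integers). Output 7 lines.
5000 356 356 5000
5000 552 552 5000
5110 552 552 5000
5121 552 552 5000
5121 552 552 5121
5121 552 552 5121
5267 552 552 5267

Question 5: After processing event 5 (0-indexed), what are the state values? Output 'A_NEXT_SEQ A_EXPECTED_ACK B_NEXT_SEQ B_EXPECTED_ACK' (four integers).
After event 0: A_seq=5000 A_ack=356 B_seq=356 B_ack=5000
After event 1: A_seq=5000 A_ack=552 B_seq=552 B_ack=5000
After event 2: A_seq=5110 A_ack=552 B_seq=552 B_ack=5000
After event 3: A_seq=5121 A_ack=552 B_seq=552 B_ack=5000
After event 4: A_seq=5121 A_ack=552 B_seq=552 B_ack=5121
After event 5: A_seq=5121 A_ack=552 B_seq=552 B_ack=5121

5121 552 552 5121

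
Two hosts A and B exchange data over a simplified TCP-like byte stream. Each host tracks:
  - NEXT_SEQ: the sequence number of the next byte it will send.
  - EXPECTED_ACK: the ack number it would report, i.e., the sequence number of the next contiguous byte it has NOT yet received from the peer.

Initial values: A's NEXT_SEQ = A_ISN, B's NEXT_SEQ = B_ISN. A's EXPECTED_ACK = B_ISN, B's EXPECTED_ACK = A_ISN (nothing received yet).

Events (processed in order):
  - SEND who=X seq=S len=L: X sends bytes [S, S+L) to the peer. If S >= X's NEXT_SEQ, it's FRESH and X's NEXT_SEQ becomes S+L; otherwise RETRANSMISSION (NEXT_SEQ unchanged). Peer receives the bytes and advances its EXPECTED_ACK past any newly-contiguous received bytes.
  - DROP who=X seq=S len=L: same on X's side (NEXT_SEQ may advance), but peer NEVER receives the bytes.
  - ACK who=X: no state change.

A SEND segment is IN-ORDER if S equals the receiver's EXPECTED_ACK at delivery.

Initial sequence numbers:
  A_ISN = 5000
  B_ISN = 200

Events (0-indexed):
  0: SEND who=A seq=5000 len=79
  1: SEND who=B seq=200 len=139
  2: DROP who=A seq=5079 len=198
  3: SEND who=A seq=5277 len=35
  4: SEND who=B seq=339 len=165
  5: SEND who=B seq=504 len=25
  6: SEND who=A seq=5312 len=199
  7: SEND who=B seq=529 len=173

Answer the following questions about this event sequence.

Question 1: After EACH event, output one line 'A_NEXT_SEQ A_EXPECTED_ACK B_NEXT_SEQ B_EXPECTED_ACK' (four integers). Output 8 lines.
5079 200 200 5079
5079 339 339 5079
5277 339 339 5079
5312 339 339 5079
5312 504 504 5079
5312 529 529 5079
5511 529 529 5079
5511 702 702 5079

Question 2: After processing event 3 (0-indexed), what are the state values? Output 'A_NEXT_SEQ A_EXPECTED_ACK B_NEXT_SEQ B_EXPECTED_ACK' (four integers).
After event 0: A_seq=5079 A_ack=200 B_seq=200 B_ack=5079
After event 1: A_seq=5079 A_ack=339 B_seq=339 B_ack=5079
After event 2: A_seq=5277 A_ack=339 B_seq=339 B_ack=5079
After event 3: A_seq=5312 A_ack=339 B_seq=339 B_ack=5079

5312 339 339 5079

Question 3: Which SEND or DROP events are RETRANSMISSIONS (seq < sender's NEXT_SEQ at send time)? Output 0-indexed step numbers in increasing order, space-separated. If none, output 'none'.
Answer: none

Derivation:
Step 0: SEND seq=5000 -> fresh
Step 1: SEND seq=200 -> fresh
Step 2: DROP seq=5079 -> fresh
Step 3: SEND seq=5277 -> fresh
Step 4: SEND seq=339 -> fresh
Step 5: SEND seq=504 -> fresh
Step 6: SEND seq=5312 -> fresh
Step 7: SEND seq=529 -> fresh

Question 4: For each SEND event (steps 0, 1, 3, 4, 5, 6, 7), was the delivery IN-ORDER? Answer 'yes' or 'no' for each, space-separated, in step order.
Step 0: SEND seq=5000 -> in-order
Step 1: SEND seq=200 -> in-order
Step 3: SEND seq=5277 -> out-of-order
Step 4: SEND seq=339 -> in-order
Step 5: SEND seq=504 -> in-order
Step 6: SEND seq=5312 -> out-of-order
Step 7: SEND seq=529 -> in-order

Answer: yes yes no yes yes no yes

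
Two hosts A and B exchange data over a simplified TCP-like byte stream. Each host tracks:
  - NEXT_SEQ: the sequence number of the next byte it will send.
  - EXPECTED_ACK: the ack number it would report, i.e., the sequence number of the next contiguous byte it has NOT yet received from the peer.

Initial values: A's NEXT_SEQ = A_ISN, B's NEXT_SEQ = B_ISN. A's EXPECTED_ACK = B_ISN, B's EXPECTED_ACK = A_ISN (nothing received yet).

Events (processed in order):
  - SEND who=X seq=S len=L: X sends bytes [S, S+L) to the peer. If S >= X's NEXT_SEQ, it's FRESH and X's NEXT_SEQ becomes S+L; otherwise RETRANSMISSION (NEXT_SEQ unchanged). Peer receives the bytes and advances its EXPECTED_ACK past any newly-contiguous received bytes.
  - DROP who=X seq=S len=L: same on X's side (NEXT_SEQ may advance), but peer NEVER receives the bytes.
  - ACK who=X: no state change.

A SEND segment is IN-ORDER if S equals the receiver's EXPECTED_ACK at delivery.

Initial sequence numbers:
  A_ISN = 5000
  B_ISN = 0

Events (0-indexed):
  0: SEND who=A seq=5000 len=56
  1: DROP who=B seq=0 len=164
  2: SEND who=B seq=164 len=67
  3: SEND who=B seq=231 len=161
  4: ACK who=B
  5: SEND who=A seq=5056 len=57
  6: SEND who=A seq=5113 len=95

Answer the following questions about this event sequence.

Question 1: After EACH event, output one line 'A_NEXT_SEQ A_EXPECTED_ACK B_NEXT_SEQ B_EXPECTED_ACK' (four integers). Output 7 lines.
5056 0 0 5056
5056 0 164 5056
5056 0 231 5056
5056 0 392 5056
5056 0 392 5056
5113 0 392 5113
5208 0 392 5208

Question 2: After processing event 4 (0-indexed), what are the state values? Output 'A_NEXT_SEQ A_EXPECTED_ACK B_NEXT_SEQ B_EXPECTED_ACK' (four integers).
After event 0: A_seq=5056 A_ack=0 B_seq=0 B_ack=5056
After event 1: A_seq=5056 A_ack=0 B_seq=164 B_ack=5056
After event 2: A_seq=5056 A_ack=0 B_seq=231 B_ack=5056
After event 3: A_seq=5056 A_ack=0 B_seq=392 B_ack=5056
After event 4: A_seq=5056 A_ack=0 B_seq=392 B_ack=5056

5056 0 392 5056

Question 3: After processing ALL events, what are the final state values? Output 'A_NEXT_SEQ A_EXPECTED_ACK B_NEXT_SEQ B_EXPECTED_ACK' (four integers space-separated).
After event 0: A_seq=5056 A_ack=0 B_seq=0 B_ack=5056
After event 1: A_seq=5056 A_ack=0 B_seq=164 B_ack=5056
After event 2: A_seq=5056 A_ack=0 B_seq=231 B_ack=5056
After event 3: A_seq=5056 A_ack=0 B_seq=392 B_ack=5056
After event 4: A_seq=5056 A_ack=0 B_seq=392 B_ack=5056
After event 5: A_seq=5113 A_ack=0 B_seq=392 B_ack=5113
After event 6: A_seq=5208 A_ack=0 B_seq=392 B_ack=5208

Answer: 5208 0 392 5208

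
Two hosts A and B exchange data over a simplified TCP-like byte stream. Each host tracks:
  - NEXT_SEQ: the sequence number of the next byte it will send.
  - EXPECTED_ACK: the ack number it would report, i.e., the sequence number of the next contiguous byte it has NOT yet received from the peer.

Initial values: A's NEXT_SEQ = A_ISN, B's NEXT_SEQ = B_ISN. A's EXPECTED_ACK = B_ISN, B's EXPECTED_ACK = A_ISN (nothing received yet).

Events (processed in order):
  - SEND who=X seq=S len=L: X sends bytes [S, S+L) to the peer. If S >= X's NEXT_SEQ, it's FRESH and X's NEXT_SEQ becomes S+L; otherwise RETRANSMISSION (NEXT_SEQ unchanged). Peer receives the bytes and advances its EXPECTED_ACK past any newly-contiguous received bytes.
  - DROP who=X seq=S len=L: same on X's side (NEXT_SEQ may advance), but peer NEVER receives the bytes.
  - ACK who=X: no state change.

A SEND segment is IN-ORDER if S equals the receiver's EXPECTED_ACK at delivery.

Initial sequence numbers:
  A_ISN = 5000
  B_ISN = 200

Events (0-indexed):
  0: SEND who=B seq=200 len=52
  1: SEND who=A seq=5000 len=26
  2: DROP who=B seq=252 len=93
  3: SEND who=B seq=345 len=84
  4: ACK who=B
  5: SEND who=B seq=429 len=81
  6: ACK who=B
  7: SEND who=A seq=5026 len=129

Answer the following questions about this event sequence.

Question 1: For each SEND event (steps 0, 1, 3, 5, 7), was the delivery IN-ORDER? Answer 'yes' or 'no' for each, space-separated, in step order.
Step 0: SEND seq=200 -> in-order
Step 1: SEND seq=5000 -> in-order
Step 3: SEND seq=345 -> out-of-order
Step 5: SEND seq=429 -> out-of-order
Step 7: SEND seq=5026 -> in-order

Answer: yes yes no no yes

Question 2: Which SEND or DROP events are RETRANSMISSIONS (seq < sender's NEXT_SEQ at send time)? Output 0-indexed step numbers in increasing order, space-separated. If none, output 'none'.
Answer: none

Derivation:
Step 0: SEND seq=200 -> fresh
Step 1: SEND seq=5000 -> fresh
Step 2: DROP seq=252 -> fresh
Step 3: SEND seq=345 -> fresh
Step 5: SEND seq=429 -> fresh
Step 7: SEND seq=5026 -> fresh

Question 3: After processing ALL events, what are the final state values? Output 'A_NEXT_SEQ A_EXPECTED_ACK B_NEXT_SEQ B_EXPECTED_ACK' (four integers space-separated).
Answer: 5155 252 510 5155

Derivation:
After event 0: A_seq=5000 A_ack=252 B_seq=252 B_ack=5000
After event 1: A_seq=5026 A_ack=252 B_seq=252 B_ack=5026
After event 2: A_seq=5026 A_ack=252 B_seq=345 B_ack=5026
After event 3: A_seq=5026 A_ack=252 B_seq=429 B_ack=5026
After event 4: A_seq=5026 A_ack=252 B_seq=429 B_ack=5026
After event 5: A_seq=5026 A_ack=252 B_seq=510 B_ack=5026
After event 6: A_seq=5026 A_ack=252 B_seq=510 B_ack=5026
After event 7: A_seq=5155 A_ack=252 B_seq=510 B_ack=5155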